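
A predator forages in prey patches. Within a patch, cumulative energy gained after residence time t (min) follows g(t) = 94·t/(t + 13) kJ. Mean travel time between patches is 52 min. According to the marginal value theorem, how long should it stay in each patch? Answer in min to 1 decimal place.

By the marginal value theorem, leave when the instantaneous gain rate g'(t) equals the habitat-wide average g(t)/(T + t).
g'(t) = 94·13/(t + 13)². Setting 94·13/(t+13)² = 94t/[(t+13)(52+t)] gives 13(52+t) = t(t+13), so t² = 13×52 = 676.
t* = √676 = 26 min.

26.0 min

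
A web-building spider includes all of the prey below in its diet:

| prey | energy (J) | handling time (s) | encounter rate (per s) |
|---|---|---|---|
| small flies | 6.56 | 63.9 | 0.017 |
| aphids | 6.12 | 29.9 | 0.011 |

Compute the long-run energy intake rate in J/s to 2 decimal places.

0.07 J/s

Energy encountered per unit search time: 0.017×6.56 + 0.011×6.12 = 0.1788 J/s.
Handling time per unit search time: 0.017×63.9 + 0.011×29.9 = 1.415.
Rate = 0.1788/(1 + 1.415) = 0.07405 J/s.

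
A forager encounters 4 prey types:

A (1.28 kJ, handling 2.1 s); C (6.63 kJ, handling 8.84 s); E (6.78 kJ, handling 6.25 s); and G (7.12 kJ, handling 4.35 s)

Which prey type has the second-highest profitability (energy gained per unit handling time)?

E

Profitability E/h (kJ/s): A = 1.28/2.1 = 0.61, C = 6.63/8.84 = 0.75, E = 6.78/6.25 = 1.08, G = 7.12/4.35 = 1.64.
Ranked: G > E > C > A.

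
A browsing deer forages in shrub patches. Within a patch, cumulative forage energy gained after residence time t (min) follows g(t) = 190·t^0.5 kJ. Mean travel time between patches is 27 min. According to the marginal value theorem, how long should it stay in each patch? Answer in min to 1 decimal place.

27.0 min

Optimal t* satisfies g'(t*) = g(t*)/(T + t*).
g'(t) = 0.5·190·t^-0.5. Setting 0.5·190·t^-0.5 = 190·t^0.5/(27+t) gives 0.5(27+t) = t, so 0.50·t = 0.5×27.
t* = 0.5×27/0.50 = 27 min.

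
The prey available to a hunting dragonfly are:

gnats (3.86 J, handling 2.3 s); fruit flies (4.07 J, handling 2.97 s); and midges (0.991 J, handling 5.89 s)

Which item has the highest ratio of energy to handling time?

Profitability E/h (J/s): gnats = 3.86/2.3 = 1.68, fruit flies = 4.07/2.97 = 1.37, midges = 0.991/5.89 = 0.168.
Ranked: gnats > fruit flies > midges.

gnats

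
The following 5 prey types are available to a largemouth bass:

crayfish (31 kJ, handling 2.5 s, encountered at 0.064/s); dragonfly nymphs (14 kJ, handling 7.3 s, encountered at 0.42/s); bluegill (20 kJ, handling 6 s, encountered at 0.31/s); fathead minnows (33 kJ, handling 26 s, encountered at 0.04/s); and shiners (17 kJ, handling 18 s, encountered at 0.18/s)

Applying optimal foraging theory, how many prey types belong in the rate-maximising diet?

2

E/h in descending order: crayfish 12.4, bluegill 3.33, dragonfly nymphs 1.92, fathead minnows 1.27, shiners 0.944 kJ/s. The optimal diet is the largest prefix of this list for which every included type satisfies E_i/h_i > R on the types above it.
Rate on top 1: 1.71. bluegill: 3.33 > 1.71 → include.
Rate on top 2: 2.71. dragonfly nymphs: 1.92 < 2.71 → exclude; stop.
Optimal diet: crayfish, bluegill — 2 of 5 types.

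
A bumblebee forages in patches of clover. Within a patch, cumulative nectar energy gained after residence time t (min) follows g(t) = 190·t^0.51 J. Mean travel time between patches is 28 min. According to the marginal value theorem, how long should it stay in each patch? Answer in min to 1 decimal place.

29.1 min

Optimal t* satisfies g'(t*) = g(t*)/(T + t*).
g'(t) = 0.51·190·t^-0.49. Setting 0.51·190·t^-0.49 = 190·t^0.51/(28+t) gives 0.51(28+t) = t, so 0.49·t = 0.51×28.
t* = 0.51×28/0.49 = 29.14 min.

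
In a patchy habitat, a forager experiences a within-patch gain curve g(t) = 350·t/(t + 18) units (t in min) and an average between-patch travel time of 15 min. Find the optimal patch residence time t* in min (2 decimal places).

Optimal t* satisfies g'(t*) = g(t*)/(T + t*).
g'(t) = 350·18/(t + 18)². Setting 350·18/(t+18)² = 350t/[(t+18)(15+t)] gives 18(15+t) = t(t+18), so t² = 18×15 = 270.
t* = √270 = 16.43 min.

16.43 min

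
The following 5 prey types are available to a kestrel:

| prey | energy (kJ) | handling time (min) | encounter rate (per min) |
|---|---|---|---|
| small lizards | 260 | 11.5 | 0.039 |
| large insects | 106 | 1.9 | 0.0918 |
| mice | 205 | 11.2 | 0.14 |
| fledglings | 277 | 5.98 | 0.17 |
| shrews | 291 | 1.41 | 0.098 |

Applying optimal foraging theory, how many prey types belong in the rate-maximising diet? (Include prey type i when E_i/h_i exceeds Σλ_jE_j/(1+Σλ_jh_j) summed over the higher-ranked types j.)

3

Rank by E/h (kJ/min): shrews 206, large insects 55.8, fledglings 46.3, small lizards 22.6, mice 18.3. Include each in turn until the next type's E/h falls below the running intake rate.
Rate on top 1: 25.06. large insects: 55.8 > 25.06 → include.
Rate on top 2: 29.14. fledglings: 46.3 > 29.14 → include.
Rate on top 3: 36.64. small lizards: 22.6 < 36.64 → exclude; stop.
Optimal diet: shrews, large insects, fledglings — 3 of 5 types.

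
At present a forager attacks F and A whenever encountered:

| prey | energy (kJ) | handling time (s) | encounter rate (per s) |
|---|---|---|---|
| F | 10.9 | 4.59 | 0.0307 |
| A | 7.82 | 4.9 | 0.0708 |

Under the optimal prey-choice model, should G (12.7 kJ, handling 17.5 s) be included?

On F and A alone, R = ΣλE/(1+Σλh) = 0.8883/1.488 = 0.597 kJ/s.
Profitability of G: 12.7/17.5 = 0.7257 kJ/s.
0.7257 > 0.597, so adding G raises the average — include it.

Yes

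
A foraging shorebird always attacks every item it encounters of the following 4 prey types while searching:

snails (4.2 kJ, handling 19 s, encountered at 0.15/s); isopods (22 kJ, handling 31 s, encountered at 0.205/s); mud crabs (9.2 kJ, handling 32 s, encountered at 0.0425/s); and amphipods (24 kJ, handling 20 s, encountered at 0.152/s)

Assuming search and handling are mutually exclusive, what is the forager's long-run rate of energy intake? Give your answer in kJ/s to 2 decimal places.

0.63 kJ/s

Energy encountered per unit search time: 0.15×4.2 + 0.205×22 + 0.0425×9.2 + 0.152×24 = 9.179 kJ/s.
Handling time per unit search time: 0.15×19 + 0.205×31 + 0.0425×32 + 0.152×20 = 13.61.
Rate = 9.179/(1 + 13.61) = 0.6285 kJ/s.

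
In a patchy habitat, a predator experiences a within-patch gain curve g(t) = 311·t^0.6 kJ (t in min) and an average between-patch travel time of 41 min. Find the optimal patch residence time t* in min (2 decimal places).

61.50 min

Optimal t* satisfies g'(t*) = g(t*)/(T + t*).
g'(t) = 0.6·311·t^-0.4. Setting 0.6·311·t^-0.4 = 311·t^0.6/(41+t) gives 0.6(41+t) = t, so 0.40·t = 0.6×41.
t* = 0.6×41/0.40 = 61.5 min.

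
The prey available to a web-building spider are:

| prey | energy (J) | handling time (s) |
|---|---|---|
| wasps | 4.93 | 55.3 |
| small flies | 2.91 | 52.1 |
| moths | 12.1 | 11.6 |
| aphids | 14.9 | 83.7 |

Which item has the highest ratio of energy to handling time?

moths

In descending order of E/h:
moths: 12.1/11.6 = 1.04 J/s
aphids: 14.9/83.7 = 0.178 J/s
wasps: 4.93/55.3 = 0.0892 J/s
small flies: 2.91/52.1 = 0.0559 J/s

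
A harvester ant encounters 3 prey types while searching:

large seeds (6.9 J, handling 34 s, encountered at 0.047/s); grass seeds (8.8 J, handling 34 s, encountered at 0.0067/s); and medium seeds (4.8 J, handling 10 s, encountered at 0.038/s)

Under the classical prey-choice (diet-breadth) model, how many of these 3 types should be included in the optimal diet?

Profitabilities (E/h, J/s): medium seeds 0.48, grass seeds 0.259, large seeds 0.203. Add prey in this order while the next type's profitability exceeds the intake rate on those already taken.
Rate on top 1: 0.1322. grass seeds: 0.259 > 0.1322 → include.
Rate on top 2: 0.1501. large seeds: 0.203 > 0.1501 → include.
Optimal diet: medium seeds, grass seeds, large seeds — 3 of 3 types.

3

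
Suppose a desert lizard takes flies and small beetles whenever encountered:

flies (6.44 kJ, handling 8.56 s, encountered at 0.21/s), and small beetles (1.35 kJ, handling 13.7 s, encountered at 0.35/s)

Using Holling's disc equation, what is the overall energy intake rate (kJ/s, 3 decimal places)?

Energy encountered per unit search time: 0.21×6.44 + 0.35×1.35 = 1.825 kJ/s.
Handling time per unit search time: 0.21×8.56 + 0.35×13.7 = 6.593.
Rate = 1.825/(1 + 6.593) = 0.2404 kJ/s.

0.240 kJ/s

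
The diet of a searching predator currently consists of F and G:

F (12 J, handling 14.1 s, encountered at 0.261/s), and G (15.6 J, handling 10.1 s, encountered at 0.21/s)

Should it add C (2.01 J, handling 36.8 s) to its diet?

No

On F and G alone, R = ΣλE/(1+Σλh) = 6.408/6.801 = 0.9422 J/s.
Profitability of C: 2.01/36.8 = 0.05462 J/s.
0.05462 < 0.9422, so adding C would lower the average — exclude it.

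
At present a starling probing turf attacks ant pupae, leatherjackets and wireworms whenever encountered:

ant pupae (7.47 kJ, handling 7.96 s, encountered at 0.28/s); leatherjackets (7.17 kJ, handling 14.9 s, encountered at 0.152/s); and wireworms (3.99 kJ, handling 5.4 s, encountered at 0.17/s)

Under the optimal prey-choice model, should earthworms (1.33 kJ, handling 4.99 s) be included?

Intake rate on the current diet: R = (0.28×7.47 + 0.152×7.17 + 0.17×3.99) / (1 + 0.28×7.96 + 0.152×14.9 + 0.17×5.4) = 3.86/6.412 = 0.602 kJ/s.
Profitability of earthworms: 1.33/4.99 = 0.2665 kJ/s.
0.2665 < 0.602, so adding earthworms would lower the average — exclude it.

No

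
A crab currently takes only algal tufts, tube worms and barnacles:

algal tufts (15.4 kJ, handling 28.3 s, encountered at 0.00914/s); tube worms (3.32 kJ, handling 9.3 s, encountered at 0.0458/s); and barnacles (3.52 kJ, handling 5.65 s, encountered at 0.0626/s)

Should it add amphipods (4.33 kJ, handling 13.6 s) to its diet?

On algal tufts, tube worms and barnacles alone, R = ΣλE/(1+Σλh) = 0.5132/2.038 = 0.2518 kJ/s.
amphipods: E/h = 4.33/13.6 = 0.3184 kJ/s.
0.3184 > 0.2518, so adding amphipods raises the average — include it.

Yes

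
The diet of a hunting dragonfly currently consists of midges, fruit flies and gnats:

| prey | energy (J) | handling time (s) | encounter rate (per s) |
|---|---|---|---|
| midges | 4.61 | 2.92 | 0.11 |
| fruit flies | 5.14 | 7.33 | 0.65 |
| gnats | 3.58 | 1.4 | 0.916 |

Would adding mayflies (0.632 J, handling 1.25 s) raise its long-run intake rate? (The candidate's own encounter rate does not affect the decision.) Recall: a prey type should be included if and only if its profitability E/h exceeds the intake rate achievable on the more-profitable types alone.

No

On midges, fruit flies and gnats alone, R = ΣλE/(1+Σλh) = 7.127/7.368 = 0.9673 J/s.
Profitability of mayflies: 0.632/1.25 = 0.5056 J/s.
Since 0.5056 < R, time spent handling mayflies is better spent searching.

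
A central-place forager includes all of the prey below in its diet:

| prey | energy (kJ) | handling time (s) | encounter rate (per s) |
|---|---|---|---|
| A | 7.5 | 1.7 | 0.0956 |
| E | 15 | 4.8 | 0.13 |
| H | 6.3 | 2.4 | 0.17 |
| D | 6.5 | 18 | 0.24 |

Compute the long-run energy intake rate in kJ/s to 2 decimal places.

0.81 kJ/s

Energy encountered per unit search time: 0.0956×7.5 + 0.13×15 + 0.17×6.3 + 0.24×6.5 = 5.298 kJ/s.
Handling time per unit search time: 0.0956×1.7 + 0.13×4.8 + 0.17×2.4 + 0.24×18 = 5.515.
Rate = 5.298/(1 + 5.515) = 0.8133 kJ/s.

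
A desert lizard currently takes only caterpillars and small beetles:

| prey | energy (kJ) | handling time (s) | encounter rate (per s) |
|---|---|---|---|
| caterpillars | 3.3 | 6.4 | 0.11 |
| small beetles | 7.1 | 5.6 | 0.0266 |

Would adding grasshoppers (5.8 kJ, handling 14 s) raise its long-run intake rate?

Yes

On caterpillars and small beetles alone, R = ΣλE/(1+Σλh) = 0.5519/1.853 = 0.2978 kJ/s.
grasshoppers: E/h = 5.8/14 = 0.4143 kJ/s.
Since 0.4143 > R, including grasshoppers increases the long-run rate.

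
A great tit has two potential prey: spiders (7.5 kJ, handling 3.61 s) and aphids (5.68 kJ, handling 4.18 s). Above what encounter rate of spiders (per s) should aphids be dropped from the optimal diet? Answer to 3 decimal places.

The zero-one rule: include aphids iff E₂/h₂ > λE₁/(1+λh₁). Equality gives the switch point.
λE₁h₂ = E₂ + λE₂h₁ ⇒ λ = E₂/(E₁h₂ − E₂h₁) = 5.68/(31.35 − 20.5) = 0.5237 per s.

0.524 per s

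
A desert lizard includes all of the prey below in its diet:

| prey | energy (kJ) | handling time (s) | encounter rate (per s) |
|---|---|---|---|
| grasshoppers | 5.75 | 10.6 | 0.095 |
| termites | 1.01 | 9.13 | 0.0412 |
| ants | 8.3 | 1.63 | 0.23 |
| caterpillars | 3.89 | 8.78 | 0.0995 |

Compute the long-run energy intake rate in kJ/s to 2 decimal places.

0.79 kJ/s

R = Σλ_iE_i / (1 + Σλ_ih_i)
Numerator: 0.095×5.75 + 0.0412×1.01 + 0.23×8.3 + 0.0995×3.89 = 2.884
Denominator: 1 + 0.095×10.6 + 0.0412×9.13 + 0.23×1.63 + 0.0995×8.78 = 3.632
R = 2.884/3.632 = 0.7941 kJ/s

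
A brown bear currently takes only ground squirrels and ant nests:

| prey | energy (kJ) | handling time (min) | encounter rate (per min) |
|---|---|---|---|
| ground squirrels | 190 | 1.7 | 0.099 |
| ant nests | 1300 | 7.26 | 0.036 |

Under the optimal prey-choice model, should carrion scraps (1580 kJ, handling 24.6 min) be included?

Intake rate on the current diet: R = (0.099×190 + 0.036×1300) / (1 + 0.099×1.7 + 0.036×7.26) = 65.61/1.43 = 45.89 kJ/min.
Profitability of carrion scraps: 1580/24.6 = 64.23 kJ/min.
Since 64.23 > R, including carrion scraps increases the long-run rate.

Yes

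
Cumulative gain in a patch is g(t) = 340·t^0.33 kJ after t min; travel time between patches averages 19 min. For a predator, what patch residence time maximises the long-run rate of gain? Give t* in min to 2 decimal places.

Maximise g(t)/(T+t): set derivative to zero → g'(t)(T+t) = g(t).
g'(t) = 0.33·340·t^-0.67. Setting 0.33·340·t^-0.67 = 340·t^0.33/(19+t) gives 0.33(19+t) = t, so 0.67·t = 0.33×19.
t* = 0.33×19/0.67 = 9.358 min.

9.36 min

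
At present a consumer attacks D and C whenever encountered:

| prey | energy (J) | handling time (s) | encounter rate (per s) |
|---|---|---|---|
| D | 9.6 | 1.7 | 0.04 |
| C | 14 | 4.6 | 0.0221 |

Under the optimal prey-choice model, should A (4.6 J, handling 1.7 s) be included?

Yes

Intake rate on the current diet: R = (0.04×9.6 + 0.0221×14) / (1 + 0.04×1.7 + 0.0221×4.6) = 0.6934/1.17 = 0.5928 J/s.
Profitability of A: 4.6/1.7 = 2.706 J/s.
2.706 > 0.5928, so adding A raises the average — include it.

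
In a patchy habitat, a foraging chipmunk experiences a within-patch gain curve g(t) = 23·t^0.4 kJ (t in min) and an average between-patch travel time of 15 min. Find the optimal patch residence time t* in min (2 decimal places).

10.00 min

By the marginal value theorem, leave when the instantaneous gain rate g'(t) equals the habitat-wide average g(t)/(T + t).
g'(t) = 0.4·23·t^-0.6. Setting 0.4·23·t^-0.6 = 23·t^0.4/(15+t) gives 0.4(15+t) = t, so 0.60·t = 0.4×15.
t* = 0.4×15/0.60 = 10 min.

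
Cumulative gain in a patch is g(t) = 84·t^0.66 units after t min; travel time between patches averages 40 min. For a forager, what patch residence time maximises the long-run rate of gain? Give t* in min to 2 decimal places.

77.65 min

By the marginal value theorem, leave when the instantaneous gain rate g'(t) equals the habitat-wide average g(t)/(T + t).
g'(t) = 0.66·84·t^-0.34. Setting 0.66·84·t^-0.34 = 84·t^0.66/(40+t) gives 0.66(40+t) = t, so 0.34·t = 0.66×40.
t* = 0.66×40/0.34 = 77.65 min.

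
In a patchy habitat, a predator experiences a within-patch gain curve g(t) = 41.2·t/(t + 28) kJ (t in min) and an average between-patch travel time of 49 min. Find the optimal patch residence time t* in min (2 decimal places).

37.04 min

Maximise g(t)/(T+t): set derivative to zero → g'(t)(T+t) = g(t).
g'(t) = 41.2·28/(t + 28)². Setting 41.2·28/(t+28)² = 41.2t/[(t+28)(49+t)] gives 28(49+t) = t(t+28), so t² = 28×49 = 1372.
t* = √1372 = 37.04 min.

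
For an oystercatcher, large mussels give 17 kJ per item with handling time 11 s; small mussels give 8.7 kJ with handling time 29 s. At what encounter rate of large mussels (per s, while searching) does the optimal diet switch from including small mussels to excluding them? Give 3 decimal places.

0.022 per s

The zero-one rule: include small mussels iff E₂/h₂ > λE₁/(1+λh₁). Equality gives the switch point.
λE₁h₂ = E₂ + λE₂h₁ ⇒ λ = E₂/(E₁h₂ − E₂h₁) = 8.7/(493 − 95.7) = 0.0219 per s.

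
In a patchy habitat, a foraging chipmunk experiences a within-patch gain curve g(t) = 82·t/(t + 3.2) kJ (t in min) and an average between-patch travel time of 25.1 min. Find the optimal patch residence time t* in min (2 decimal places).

Optimal t* satisfies g'(t*) = g(t*)/(T + t*).
g'(t) = 82·3.2/(t + 3.2)². Setting 82·3.2/(t+3.2)² = 82t/[(t+3.2)(25.1+t)] gives 3.2(25.1+t) = t(t+3.2), so t² = 3.2×25.1 = 80.32.
t* = √80.32 = 8.962 min.

8.96 min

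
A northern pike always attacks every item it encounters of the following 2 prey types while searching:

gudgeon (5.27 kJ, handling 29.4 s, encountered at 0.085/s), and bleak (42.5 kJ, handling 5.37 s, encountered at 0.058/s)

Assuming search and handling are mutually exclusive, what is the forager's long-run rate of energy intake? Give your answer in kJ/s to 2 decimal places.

R = Σλ_iE_i / (1 + Σλ_ih_i)
Numerator: 0.085×5.27 + 0.058×42.5 = 2.913
Denominator: 1 + 0.085×29.4 + 0.058×5.37 = 3.81
R = 2.913/3.81 = 0.7645 kJ/s

0.76 kJ/s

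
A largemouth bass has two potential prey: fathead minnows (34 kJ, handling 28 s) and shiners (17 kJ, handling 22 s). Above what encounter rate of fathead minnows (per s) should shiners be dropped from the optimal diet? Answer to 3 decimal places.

0.062 per s

Drop shiners once their profitability E₂/h₂ falls below the rate achievable on fathead minnows alone: E₂/h₂ = λE₁/(1 + λh₁).
Solve for λ: λE₁h₂ = E₂(1 + λh₁) → λ(E₁h₂ − E₂h₁) = E₂ → λ = E₂/(E₁h₂ − E₂h₁).
λ = 17/(34×22 − 17×28) = 17/272 = 0.0625 per s.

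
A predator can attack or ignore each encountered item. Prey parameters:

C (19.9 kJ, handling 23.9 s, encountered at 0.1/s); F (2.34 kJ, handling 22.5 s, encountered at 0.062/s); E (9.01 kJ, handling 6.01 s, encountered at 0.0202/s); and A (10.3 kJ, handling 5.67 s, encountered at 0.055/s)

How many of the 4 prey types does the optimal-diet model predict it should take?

E/h in descending order: A 1.82, E 1.5, C 0.833, F 0.104 kJ/s. The optimal diet is the largest prefix of this list for which every included type satisfies E_i/h_i > R on the types above it.
Rate on top 1: 0.4318. E: 1.5 > 0.4318 → include.
Rate on top 2: 0.5222. C: 0.833 > 0.5222 → include.
Rate on top 3: 0.7163. F: 0.104 < 0.7163 → exclude; stop.
Optimal diet: A, E, C — 3 of 4 types.

3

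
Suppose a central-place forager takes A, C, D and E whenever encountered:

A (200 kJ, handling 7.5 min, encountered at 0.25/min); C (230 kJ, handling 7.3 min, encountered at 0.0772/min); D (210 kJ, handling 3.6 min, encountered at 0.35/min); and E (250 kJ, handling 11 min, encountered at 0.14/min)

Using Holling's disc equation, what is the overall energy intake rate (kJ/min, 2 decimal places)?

28.25 kJ/min

R = (0.25×200 + 0.0772×230 + 0.35×210 + 0.14×250) / (1 + 0.25×7.5 + 0.0772×7.3 + 0.35×3.6 + 0.14×11) = 176.3/6.239 = 28.25 kJ/min.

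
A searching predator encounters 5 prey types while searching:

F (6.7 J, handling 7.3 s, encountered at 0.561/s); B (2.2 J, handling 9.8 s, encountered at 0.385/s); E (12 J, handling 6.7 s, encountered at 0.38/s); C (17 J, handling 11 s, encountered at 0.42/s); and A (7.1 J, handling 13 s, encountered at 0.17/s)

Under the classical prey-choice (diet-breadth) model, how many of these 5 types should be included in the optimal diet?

E/h in descending order: E 1.79, C 1.55, F 0.918, A 0.546, B 0.224 J/s. The optimal diet is the largest prefix of this list for which every included type satisfies E_i/h_i > R on the types above it.
Rate on top 1: 1.286. C: 1.55 > 1.286 → include.
Rate on top 2: 1.433. F: 0.918 < 1.433 → exclude; stop.
Optimal diet: E, C — 2 of 5 types.

2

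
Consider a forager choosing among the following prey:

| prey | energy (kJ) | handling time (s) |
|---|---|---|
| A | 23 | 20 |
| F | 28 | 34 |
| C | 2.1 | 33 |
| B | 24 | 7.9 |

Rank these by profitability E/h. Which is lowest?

Profitability E/h (kJ/s): A = 23/20 = 1.15, F = 28/34 = 0.824, C = 2.1/33 = 0.0636, B = 24/7.9 = 3.04.
Ranked: B > A > F > C.

C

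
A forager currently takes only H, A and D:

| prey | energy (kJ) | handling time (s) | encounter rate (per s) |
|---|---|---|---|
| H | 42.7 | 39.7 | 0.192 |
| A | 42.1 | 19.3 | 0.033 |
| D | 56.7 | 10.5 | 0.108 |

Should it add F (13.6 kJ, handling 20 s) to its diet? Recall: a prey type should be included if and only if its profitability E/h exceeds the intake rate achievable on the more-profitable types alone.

Intake rate on the current diet: R = (0.192×42.7 + 0.033×42.1 + 0.108×56.7) / (1 + 0.192×39.7 + 0.033×19.3 + 0.108×10.5) = 15.71/10.39 = 1.512 kJ/s.
Profitability of F: 13.6/20 = 0.68 kJ/s.
0.68 < 1.512, so adding F would lower the average — exclude it.

No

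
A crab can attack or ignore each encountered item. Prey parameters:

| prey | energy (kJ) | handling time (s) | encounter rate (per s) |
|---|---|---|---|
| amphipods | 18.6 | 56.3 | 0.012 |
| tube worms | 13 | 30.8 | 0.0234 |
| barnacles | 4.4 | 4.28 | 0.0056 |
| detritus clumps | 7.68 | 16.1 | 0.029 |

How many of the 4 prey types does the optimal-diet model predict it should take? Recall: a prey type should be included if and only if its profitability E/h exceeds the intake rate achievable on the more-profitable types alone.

Profitabilities (E/h, kJ/s): barnacles 1.03, detritus clumps 0.477, tube worms 0.422, amphipods 0.33. Add prey in this order while the next type's profitability exceeds the intake rate on those already taken.
Rate on top 1: 0.02406. detritus clumps: 0.477 > 0.02406 → include.
Rate on top 2: 0.1659. tube worms: 0.422 > 0.1659 → include.
Rate on top 3: 0.2494. amphipods: 0.33 > 0.2494 → include.
Optimal diet: barnacles, detritus clumps, tube worms, amphipods — 4 of 4 types.

4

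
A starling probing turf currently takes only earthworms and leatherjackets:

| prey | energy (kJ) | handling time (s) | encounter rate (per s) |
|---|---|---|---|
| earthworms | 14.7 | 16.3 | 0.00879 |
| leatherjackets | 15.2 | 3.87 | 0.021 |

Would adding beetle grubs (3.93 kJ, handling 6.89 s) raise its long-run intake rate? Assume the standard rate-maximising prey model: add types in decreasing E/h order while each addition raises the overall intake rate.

On earthworms and leatherjackets alone, R = ΣλE/(1+Σλh) = 0.4484/1.225 = 0.3662 kJ/s.
Profitability of beetle grubs: 3.93/6.89 = 0.5704 kJ/s.
0.5704 > 0.3662, so adding beetle grubs raises the average — include it.

Yes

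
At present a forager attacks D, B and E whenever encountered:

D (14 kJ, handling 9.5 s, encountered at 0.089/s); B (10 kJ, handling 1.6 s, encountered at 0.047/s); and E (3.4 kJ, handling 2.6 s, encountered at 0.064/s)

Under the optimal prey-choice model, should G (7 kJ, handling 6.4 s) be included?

Yes

Current rate: (0.089×14 + 0.047×10 + 0.064×3.4)/(1 + 0.089×9.5 + 0.047×1.6 + 0.064×2.6) = 0.9265 kJ/s.
G: E/h = 7/6.4 = 1.094 kJ/s.
1.094 > 0.9265, so adding G raises the average — include it.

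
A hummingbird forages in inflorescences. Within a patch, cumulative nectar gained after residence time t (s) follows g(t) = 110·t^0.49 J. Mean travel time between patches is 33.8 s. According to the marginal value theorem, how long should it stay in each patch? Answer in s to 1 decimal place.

32.5 s

By the marginal value theorem, leave when the instantaneous gain rate g'(t) equals the habitat-wide average g(t)/(T + t).
g'(t) = 0.49·110·t^-0.51. Setting 0.49·110·t^-0.51 = 110·t^0.49/(33.8+t) gives 0.49(33.8+t) = t, so 0.51·t = 0.49×33.8.
t* = 0.49×33.8/0.51 = 32.47 s.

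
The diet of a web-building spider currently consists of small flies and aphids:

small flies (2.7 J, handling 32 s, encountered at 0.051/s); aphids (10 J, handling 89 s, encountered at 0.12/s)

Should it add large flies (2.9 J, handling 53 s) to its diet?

No

On small flies and aphids alone, R = ΣλE/(1+Σλh) = 1.338/13.31 = 0.1005 J/s.
large flies: E/h = 2.9/53 = 0.05472 J/s.
Since 0.05472 < R, time spent handling large flies is better spent searching.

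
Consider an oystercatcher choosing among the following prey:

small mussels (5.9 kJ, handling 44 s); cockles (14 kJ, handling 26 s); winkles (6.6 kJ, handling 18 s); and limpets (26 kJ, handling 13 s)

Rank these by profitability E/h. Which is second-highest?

In descending order of E/h:
limpets: 26/13 = 2 kJ/s
cockles: 14/26 = 0.538 kJ/s
winkles: 6.6/18 = 0.367 kJ/s
small mussels: 5.9/44 = 0.134 kJ/s

cockles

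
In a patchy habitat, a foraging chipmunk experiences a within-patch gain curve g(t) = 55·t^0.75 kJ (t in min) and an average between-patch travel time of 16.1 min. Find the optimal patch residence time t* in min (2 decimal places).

48.30 min

By the marginal value theorem, leave when the instantaneous gain rate g'(t) equals the habitat-wide average g(t)/(T + t).
g'(t) = 0.75·55·t^-0.25. Setting 0.75·55·t^-0.25 = 55·t^0.75/(16.1+t) gives 0.75(16.1+t) = t, so 0.25·t = 0.75×16.1.
t* = 0.75×16.1/0.25 = 48.3 min.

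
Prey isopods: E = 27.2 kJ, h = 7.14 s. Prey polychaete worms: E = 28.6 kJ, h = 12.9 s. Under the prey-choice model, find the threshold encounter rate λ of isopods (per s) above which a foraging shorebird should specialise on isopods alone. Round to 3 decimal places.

Drop polychaete worms once their profitability E₂/h₂ falls below the rate achievable on isopods alone: E₂/h₂ = λE₁/(1 + λh₁).
Solve for λ: λE₁h₂ = E₂(1 + λh₁) → λ(E₁h₂ − E₂h₁) = E₂ → λ = E₂/(E₁h₂ − E₂h₁).
λ = 28.6/(27.2×12.9 − 28.6×7.14) = 28.6/146.7 = 0.195 per s.

0.195 per s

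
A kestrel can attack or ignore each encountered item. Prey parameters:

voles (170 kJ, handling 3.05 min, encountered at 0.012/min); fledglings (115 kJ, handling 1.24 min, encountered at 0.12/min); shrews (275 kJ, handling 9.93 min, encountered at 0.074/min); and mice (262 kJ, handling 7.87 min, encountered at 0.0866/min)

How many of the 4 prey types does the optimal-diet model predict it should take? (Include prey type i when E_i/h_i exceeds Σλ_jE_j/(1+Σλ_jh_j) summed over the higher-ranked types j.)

Rank by E/h (kJ/min): fledglings 92.7, voles 55.7, mice 33.3, shrews 27.7. Include each in turn until the next type's E/h falls below the running intake rate.
Rate on top 1: 12.01. voles: 55.7 > 12.01 → include.
Rate on top 2: 13.36. mice: 33.3 > 13.36 → include.
Rate on top 3: 20.64. shrews: 27.7 > 20.64 → include.
Optimal diet: fledglings, voles, mice, shrews — 4 of 4 types.

4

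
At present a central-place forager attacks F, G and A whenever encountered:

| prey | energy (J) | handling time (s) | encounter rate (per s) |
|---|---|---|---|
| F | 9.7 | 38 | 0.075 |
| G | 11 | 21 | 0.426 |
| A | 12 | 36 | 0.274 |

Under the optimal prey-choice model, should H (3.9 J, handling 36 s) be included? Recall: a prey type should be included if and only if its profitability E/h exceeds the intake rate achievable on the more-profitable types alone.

On F, G and A alone, R = ΣλE/(1+Σλh) = 8.701/22.66 = 0.384 J/s.
Profitability of H: 3.9/36 = 0.1083 J/s.
0.1083 < 0.384, so adding H would lower the average — exclude it.

No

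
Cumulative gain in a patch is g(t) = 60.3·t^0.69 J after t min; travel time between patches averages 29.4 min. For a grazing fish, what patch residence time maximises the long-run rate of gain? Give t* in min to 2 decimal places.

By the marginal value theorem, leave when the instantaneous gain rate g'(t) equals the habitat-wide average g(t)/(T + t).
g'(t) = 0.69·60.3·t^-0.31. Setting 0.69·60.3·t^-0.31 = 60.3·t^0.69/(29.4+t) gives 0.69(29.4+t) = t, so 0.31·t = 0.69×29.4.
t* = 0.69×29.4/0.31 = 65.44 min.

65.44 min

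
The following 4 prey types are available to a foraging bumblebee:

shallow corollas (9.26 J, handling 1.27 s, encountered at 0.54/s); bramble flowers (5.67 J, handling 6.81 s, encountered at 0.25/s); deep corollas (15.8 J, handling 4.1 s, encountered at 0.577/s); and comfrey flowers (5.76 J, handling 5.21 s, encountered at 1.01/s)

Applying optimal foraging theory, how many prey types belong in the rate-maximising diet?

2

Rank by E/h (J/s): shallow corollas 7.29, deep corollas 3.85, comfrey flowers 1.11, bramble flowers 0.833. Include each in turn until the next type's E/h falls below the running intake rate.
Rate on top 1: 2.966. deep corollas: 3.85 > 2.966 → include.
Rate on top 2: 3.484. comfrey flowers: 1.11 < 3.484 → exclude; stop.
Optimal diet: shallow corollas, deep corollas — 2 of 4 types.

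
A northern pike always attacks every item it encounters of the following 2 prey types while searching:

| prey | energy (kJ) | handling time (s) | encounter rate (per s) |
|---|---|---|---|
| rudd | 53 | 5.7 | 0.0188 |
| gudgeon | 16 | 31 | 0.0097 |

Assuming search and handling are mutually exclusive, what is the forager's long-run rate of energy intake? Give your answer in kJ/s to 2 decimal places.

0.82 kJ/s

R = Σλ_iE_i / (1 + Σλ_ih_i)
Numerator: 0.0188×53 + 0.0097×16 = 1.152
Denominator: 1 + 0.0188×5.7 + 0.0097×31 = 1.408
R = 1.152/1.408 = 0.818 kJ/s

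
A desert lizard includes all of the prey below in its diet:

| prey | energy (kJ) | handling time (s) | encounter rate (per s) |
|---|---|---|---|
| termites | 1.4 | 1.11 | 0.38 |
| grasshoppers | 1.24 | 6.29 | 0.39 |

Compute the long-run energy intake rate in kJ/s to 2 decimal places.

R = (0.38×1.4 + 0.39×1.24) / (1 + 0.38×1.11 + 0.39×6.29) = 1.016/3.875 = 0.2621 kJ/s.

0.26 kJ/s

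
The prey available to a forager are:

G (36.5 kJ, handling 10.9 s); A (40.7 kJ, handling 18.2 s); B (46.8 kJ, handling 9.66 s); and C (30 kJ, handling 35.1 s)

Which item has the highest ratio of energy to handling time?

Profitability E/h (kJ/s): G = 36.5/10.9 = 3.35, A = 40.7/18.2 = 2.24, B = 46.8/9.66 = 4.84, C = 30/35.1 = 0.855.
Ranked: B > G > A > C.

B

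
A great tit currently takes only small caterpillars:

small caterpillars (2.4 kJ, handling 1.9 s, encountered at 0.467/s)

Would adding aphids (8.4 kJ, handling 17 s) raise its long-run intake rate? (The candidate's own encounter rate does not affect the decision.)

On small caterpillars alone, R = ΣλE/(1+Σλh) = 1.121/1.887 = 0.5939 kJ/s.
aphids: E/h = 8.4/17 = 0.4941 kJ/s.
0.4941 < 0.5939, so adding aphids would lower the average — exclude it.

No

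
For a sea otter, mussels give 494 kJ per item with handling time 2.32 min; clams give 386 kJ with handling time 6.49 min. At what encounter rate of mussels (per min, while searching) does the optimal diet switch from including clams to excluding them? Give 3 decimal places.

Drop clams once their profitability E₂/h₂ falls below the rate achievable on mussels alone: E₂/h₂ = λE₁/(1 + λh₁).
Solve for λ: λE₁h₂ = E₂(1 + λh₁) → λ(E₁h₂ − E₂h₁) = E₂ → λ = E₂/(E₁h₂ − E₂h₁).
λ = 386/(494×6.49 − 386×2.32) = 386/2311 = 0.1671 per min.

0.167 per min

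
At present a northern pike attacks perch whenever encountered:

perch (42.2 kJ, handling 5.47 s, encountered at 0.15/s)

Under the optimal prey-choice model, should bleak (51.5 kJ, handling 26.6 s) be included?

No

Current rate: (0.15×42.2)/(1 + 0.15×5.47) = 3.477 kJ/s.
Profitability of bleak: 51.5/26.6 = 1.936 kJ/s.
Since 1.936 < R, time spent handling bleak is better spent searching.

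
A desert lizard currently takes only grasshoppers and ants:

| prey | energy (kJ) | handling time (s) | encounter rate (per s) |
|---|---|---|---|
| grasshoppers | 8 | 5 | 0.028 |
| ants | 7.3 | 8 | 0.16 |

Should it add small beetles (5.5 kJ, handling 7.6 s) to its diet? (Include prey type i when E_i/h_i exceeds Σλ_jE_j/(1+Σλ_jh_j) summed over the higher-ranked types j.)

On grasshoppers and ants alone, R = ΣλE/(1+Σλh) = 1.392/2.42 = 0.5752 kJ/s.
small beetles: E/h = 5.5/7.6 = 0.7237 kJ/s.
Since 0.7237 > R, including small beetles increases the long-run rate.

Yes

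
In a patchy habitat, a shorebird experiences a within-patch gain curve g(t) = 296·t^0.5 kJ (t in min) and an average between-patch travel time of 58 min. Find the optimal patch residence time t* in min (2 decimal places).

58.00 min

By the marginal value theorem, leave when the instantaneous gain rate g'(t) equals the habitat-wide average g(t)/(T + t).
g'(t) = 0.5·296·t^-0.5. Setting 0.5·296·t^-0.5 = 296·t^0.5/(58+t) gives 0.5(58+t) = t, so 0.50·t = 0.5×58.
t* = 0.5×58/0.50 = 58 min.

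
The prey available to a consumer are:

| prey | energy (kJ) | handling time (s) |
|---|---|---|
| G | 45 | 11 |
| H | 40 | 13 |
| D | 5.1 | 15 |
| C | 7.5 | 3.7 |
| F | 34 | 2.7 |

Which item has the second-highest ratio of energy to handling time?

G

Profitability E/h (kJ/s): G = 45/11 = 4.09, H = 40/13 = 3.08, D = 5.1/15 = 0.34, C = 7.5/3.7 = 2.03, F = 34/2.7 = 12.6.
Ranked: F > G > H > C > D.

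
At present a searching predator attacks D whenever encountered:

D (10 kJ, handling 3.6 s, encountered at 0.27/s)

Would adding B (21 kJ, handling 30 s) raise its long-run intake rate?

Current rate: (0.27×10)/(1 + 0.27×3.6) = 1.369 kJ/s.
Profitability of B: 21/30 = 0.7 kJ/s.
0.7 < 1.369, so adding B would lower the average — exclude it.

No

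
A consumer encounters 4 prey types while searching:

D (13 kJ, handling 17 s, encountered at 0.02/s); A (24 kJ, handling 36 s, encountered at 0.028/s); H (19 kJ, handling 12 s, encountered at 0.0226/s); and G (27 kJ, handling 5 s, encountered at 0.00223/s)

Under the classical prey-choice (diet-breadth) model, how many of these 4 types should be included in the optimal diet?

4

Profitabilities (E/h, kJ/s): G 5.4, H 1.58, D 0.765, A 0.667. Add prey in this order while the next type's profitability exceeds the intake rate on those already taken.
Rate on top 1: 0.05955. H: 1.58 > 0.05955 → include.
Rate on top 2: 0.3818. D: 0.765 > 0.3818 → include.
Rate on top 3: 0.4621. A: 0.667 > 0.4621 → include.
Optimal diet: G, H, D, A — 4 of 4 types.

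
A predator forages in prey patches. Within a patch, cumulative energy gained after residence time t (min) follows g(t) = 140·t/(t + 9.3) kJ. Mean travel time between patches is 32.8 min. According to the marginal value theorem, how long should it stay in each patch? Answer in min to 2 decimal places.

17.47 min

By the marginal value theorem, leave when the instantaneous gain rate g'(t) equals the habitat-wide average g(t)/(T + t).
g'(t) = 140·9.3/(t + 9.3)². Setting 140·9.3/(t+9.3)² = 140t/[(t+9.3)(32.8+t)] gives 9.3(32.8+t) = t(t+9.3), so t² = 9.3×32.8 = 305.
t* = √305 = 17.47 min.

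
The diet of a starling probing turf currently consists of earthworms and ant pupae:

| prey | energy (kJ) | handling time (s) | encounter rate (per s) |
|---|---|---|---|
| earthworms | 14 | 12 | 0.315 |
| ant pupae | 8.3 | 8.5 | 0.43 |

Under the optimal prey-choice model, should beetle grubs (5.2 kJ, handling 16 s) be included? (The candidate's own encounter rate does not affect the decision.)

No

On earthworms and ant pupae alone, R = ΣλE/(1+Σλh) = 7.979/8.435 = 0.9459 kJ/s.
Profitability of beetle grubs: 5.2/16 = 0.325 kJ/s.
0.325 < 0.9459, so adding beetle grubs would lower the average — exclude it.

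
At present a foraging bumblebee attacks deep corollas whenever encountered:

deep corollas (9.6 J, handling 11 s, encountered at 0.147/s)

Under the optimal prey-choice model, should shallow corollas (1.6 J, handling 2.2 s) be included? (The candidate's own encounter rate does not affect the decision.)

Yes

On deep corollas alone, R = ΣλE/(1+Σλh) = 1.411/2.617 = 0.5392 J/s.
shallow corollas: E/h = 1.6/2.2 = 0.7273 J/s.
Since 0.7273 > R, including shallow corollas increases the long-run rate.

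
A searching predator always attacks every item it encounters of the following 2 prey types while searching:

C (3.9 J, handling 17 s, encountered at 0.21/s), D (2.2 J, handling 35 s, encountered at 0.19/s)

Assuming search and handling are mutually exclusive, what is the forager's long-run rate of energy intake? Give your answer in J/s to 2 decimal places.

0.11 J/s

Energy encountered per unit search time: 0.21×3.9 + 0.19×2.2 = 1.237 J/s.
Handling time per unit search time: 0.21×17 + 0.19×35 = 10.22.
Rate = 1.237/(1 + 10.22) = 0.1102 J/s.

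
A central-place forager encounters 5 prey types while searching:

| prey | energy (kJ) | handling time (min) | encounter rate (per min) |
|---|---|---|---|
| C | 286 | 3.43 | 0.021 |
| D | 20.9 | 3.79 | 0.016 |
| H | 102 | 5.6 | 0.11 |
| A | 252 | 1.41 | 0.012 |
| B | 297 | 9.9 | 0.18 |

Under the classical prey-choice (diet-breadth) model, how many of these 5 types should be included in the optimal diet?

3

E/h in descending order: A 179, C 83.4, B 30, H 18.2, D 5.51 kJ/min. The optimal diet is the largest prefix of this list for which every included type satisfies E_i/h_i > R on the types above it.
Rate on top 1: 2.974. C: 83.4 > 2.974 → include.
Rate on top 2: 8.292. B: 30 > 8.292 → include.
Rate on top 3: 21.77. H: 18.2 < 21.77 → exclude; stop.
Optimal diet: A, C, B — 3 of 5 types.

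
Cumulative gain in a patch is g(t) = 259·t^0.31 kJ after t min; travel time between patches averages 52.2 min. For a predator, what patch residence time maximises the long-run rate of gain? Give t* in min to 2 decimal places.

23.45 min

By the marginal value theorem, leave when the instantaneous gain rate g'(t) equals the habitat-wide average g(t)/(T + t).
g'(t) = 0.31·259·t^-0.69. Setting 0.31·259·t^-0.69 = 259·t^0.31/(52.2+t) gives 0.31(52.2+t) = t, so 0.69·t = 0.31×52.2.
t* = 0.31×52.2/0.69 = 23.45 min.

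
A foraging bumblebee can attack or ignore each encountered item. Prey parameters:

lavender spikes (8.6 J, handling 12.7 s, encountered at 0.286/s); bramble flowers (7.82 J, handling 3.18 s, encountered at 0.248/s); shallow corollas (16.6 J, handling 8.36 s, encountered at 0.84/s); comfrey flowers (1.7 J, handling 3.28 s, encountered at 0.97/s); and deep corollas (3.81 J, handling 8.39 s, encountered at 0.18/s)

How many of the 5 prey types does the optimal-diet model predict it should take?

2

Rank by E/h (J/s): bramble flowers 2.46, shallow corollas 1.99, lavender spikes 0.677, comfrey flowers 0.518, deep corollas 0.454. Include each in turn until the next type's E/h falls below the running intake rate.
Rate on top 1: 1.084. shallow corollas: 1.99 > 1.084 → include.
Rate on top 2: 1.803. lavender spikes: 0.677 < 1.803 → exclude; stop.
Optimal diet: bramble flowers, shallow corollas — 2 of 5 types.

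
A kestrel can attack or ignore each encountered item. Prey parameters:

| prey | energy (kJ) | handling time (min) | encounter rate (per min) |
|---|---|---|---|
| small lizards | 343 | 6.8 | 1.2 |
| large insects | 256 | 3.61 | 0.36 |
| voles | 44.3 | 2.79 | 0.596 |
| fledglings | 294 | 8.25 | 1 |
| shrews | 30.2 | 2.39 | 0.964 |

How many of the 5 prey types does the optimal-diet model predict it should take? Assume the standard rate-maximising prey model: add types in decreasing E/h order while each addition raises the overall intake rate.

Rank by E/h (kJ/min): large insects 70.9, small lizards 50.4, fledglings 35.6, voles 15.9, shrews 12.6. Include each in turn until the next type's E/h falls below the running intake rate.
Rate on top 1: 40.08. small lizards: 50.4 > 40.08 → include.
Rate on top 2: 48.16. fledglings: 35.6 < 48.16 → exclude; stop.
Optimal diet: large insects, small lizards — 2 of 5 types.

2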